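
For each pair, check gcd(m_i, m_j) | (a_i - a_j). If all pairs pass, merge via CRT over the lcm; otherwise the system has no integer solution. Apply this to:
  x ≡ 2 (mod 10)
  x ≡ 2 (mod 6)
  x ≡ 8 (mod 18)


Moduli 10, 6, 18 are not pairwise coprime, so CRT works modulo lcm(m_i) when all pairwise compatibility conditions hold.
Pairwise compatibility: gcd(m_i, m_j) must divide a_i - a_j for every pair.
Merge one congruence at a time:
  Start: x ≡ 2 (mod 10).
  Combine with x ≡ 2 (mod 6): gcd(10, 6) = 2; 2 - 2 = 0, which IS divisible by 2, so compatible.
    Write x = 2 + 10·t and substitute into x ≡ 2 (mod 6): 10·t ≡ 2 − 2 = 0 (mod 6).
    Divide the congruence (and modulus) by g = 2: 5·t ≡ 0 (mod 3).
    Reduce coefficients mod 3: 2·t ≡ 0 (mod 3).
    The inverse of 2 mod 3 is 2 (since 2·2 = 4 = 1·3 + 1), so t ≡ 2·0 = 0 ≡ 0 (mod 3).
    Then x = 2 + 10·0 = 2, valid modulo lcm(10, 6) = 30: x ≡ 2 (mod 30).
  Combine with x ≡ 8 (mod 18): gcd(30, 18) = 6; 8 - 2 = 6, which IS divisible by 6, so compatible.
    Write x = 2 + 30·t and substitute into x ≡ 8 (mod 18): 30·t ≡ 8 − 2 = 6 (mod 18).
    Divide the congruence (and modulus) by g = 6: 5·t ≡ 1 (mod 3).
    Reduce coefficients mod 3: 2·t ≡ 1 (mod 3).
    The inverse of 2 mod 3 is 2 (since 2·2 = 4 = 1·3 + 1), so t ≡ 2·1 = 2 ≡ 2 (mod 3).
    Then x = 2 + 30·2 = 62, valid modulo lcm(30, 18) = 90: x ≡ 62 (mod 90).
Verify: 62 mod 10 = 2, 62 mod 6 = 2, 62 mod 18 = 8.

x ≡ 62 (mod 90).


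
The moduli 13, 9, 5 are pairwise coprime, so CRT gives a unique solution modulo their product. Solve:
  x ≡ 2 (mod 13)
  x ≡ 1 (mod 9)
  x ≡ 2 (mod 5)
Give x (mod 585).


Moduli 13, 9, 5 are pairwise coprime; by CRT there is a unique solution modulo M = 13 · 9 · 5 = 585.
Solve pairwise, accumulating the modulus:
  Start with x ≡ 2 (mod 13).
  Combine with x ≡ 1 (mod 9): since gcd(13, 9) = 1, we get a unique residue mod 117.
    Write x = 2 + 13·t and substitute into x ≡ 1 (mod 9): 13·t ≡ 1 − 2 = -1 (mod 9).
    Reduce coefficients mod 9: 4·t ≡ 8 (mod 9).
    The inverse of 4 mod 9 is 7 (since 4·7 = 28 = 3·9 + 1), so t ≡ 7·8 = 56 ≡ 2 (mod 9).
    Then x = 2 + 13·2 = 28, valid modulo lcm(13, 9) = 117: x ≡ 28 (mod 117).
  Combine with x ≡ 2 (mod 5): since gcd(117, 5) = 1, we get a unique residue mod 585.
    Write x = 28 + 117·t and substitute into x ≡ 2 (mod 5): 117·t ≡ 2 − 28 = -26 (mod 5).
    Reduce coefficients mod 5: 2·t ≡ 4 (mod 5).
    The inverse of 2 mod 5 is 3 (since 2·3 = 6 = 1·5 + 1), so t ≡ 3·4 = 12 ≡ 2 (mod 5).
    Then x = 28 + 117·2 = 262, valid modulo lcm(117, 5) = 585: x ≡ 262 (mod 585).
Verify: 262 mod 13 = 2 ✓, 262 mod 9 = 1 ✓, 262 mod 5 = 2 ✓.

x ≡ 262 (mod 585).


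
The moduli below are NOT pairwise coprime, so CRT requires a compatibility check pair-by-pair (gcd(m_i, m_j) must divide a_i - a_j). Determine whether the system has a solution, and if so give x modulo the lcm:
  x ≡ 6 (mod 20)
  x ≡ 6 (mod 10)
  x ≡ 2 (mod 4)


Moduli 20, 10, 4 are not pairwise coprime, so CRT works modulo lcm(m_i) when all pairwise compatibility conditions hold.
Pairwise compatibility: gcd(m_i, m_j) must divide a_i - a_j for every pair.
Merge one congruence at a time:
  Start: x ≡ 6 (mod 20).
  Combine with x ≡ 6 (mod 10): gcd(20, 10) = 10; 6 - 6 = 0, which IS divisible by 10, so compatible.
    Write x = 6 + 20·t and substitute into x ≡ 6 (mod 10): 20·t ≡ 6 − 6 = 0 (mod 10).
    Divide the congruence (and modulus) by g = 10: 2·t ≡ 0 (mod 1).
    Modulo 1 every t works; take t = 0.
    Then x = 6 + 20·0 = 6, valid modulo lcm(20, 10) = 20: x ≡ 6 (mod 20).
  Combine with x ≡ 2 (mod 4): gcd(20, 4) = 4; 2 - 6 = -4, which IS divisible by 4, so compatible.
    Write x = 6 + 20·t and substitute into x ≡ 2 (mod 4): 20·t ≡ 2 − 6 = -4 (mod 4).
    Divide the congruence (and modulus) by g = 4: 5·t ≡ -1 (mod 1).
    Modulo 1 every t works; take t = 0.
    Then x = 6 + 20·0 = 6, valid modulo lcm(20, 4) = 20: x ≡ 6 (mod 20).
Verify: 6 mod 20 = 6, 6 mod 10 = 6, 6 mod 4 = 2.

x ≡ 6 (mod 20).


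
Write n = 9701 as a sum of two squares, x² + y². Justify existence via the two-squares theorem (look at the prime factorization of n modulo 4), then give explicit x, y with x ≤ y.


Step 1: Factor n = 9701 = 89 · 109.
Step 2: Check the mod-4 condition on each prime factor: 89 ≡ 1 (mod 4), exponent 1; 109 ≡ 1 (mod 4), exponent 1.
All primes ≡ 3 (mod 4) appear to even exponent (or don't appear), so by the two-squares theorem n IS expressible as a sum of two squares.
Step 3: Build a representation. Here n = 89 · 109 is a product of primes ≡ 1 (mod 4). Each prime p ≡ 1 (mod 4) is itself a sum of two squares; find a² by testing p − a² for a perfect square:
  89: 89 − 1² = 88, 89 − 2² = 85, 89 − 3² = 80, 89 − 4² = 73, 89 − 5² = 64 = 8² ⇒ 89 = 5² + 8².
  109: 109 − 1² = 108, 109 − 2² = 105, 109 − 3² = 100 = 10² ⇒ 109 = 3² + 10².
  Combine using the Brahmagupta–Fibonacci identity (a² + b²)(c² + d²) = (ac − bd)² + (ad + bc)² = (ac + bd)² + (ad − bc)²:
  89 · 109 = 9701: from (5² + 8²)(3² + 10²), take (5·3 − 8·10, 5·10 + 8·3) = (15 − 80, 50 + 24) = (-65, 74); dropping signs (only squares matter) gives (65, 74); check 65² + 74² = 4225 + 5476 = 9701 ✓.
Step 4: Order so x ≤ y and verify: 65² + 74² = 4225 + 5476 = 9701 = n. ✓

n = 9701 = 65² + 74² (one valid representation with x ≤ y).


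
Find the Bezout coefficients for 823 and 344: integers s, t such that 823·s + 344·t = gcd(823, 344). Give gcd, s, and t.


Euclidean algorithm on (823, 344) — divide until remainder is 0:
  823 = 2 · 344 + 135
  344 = 2 · 135 + 74
  135 = 1 · 74 + 61
  74 = 1 · 61 + 13
  61 = 4 · 13 + 9
  13 = 1 · 9 + 4
  9 = 2 · 4 + 1
  4 = 4 · 1 + 0
gcd(823, 344) = 1.
Track Bezout coefficients alongside the remainders: start with r₀ = 823 = a·1 + b·0 (s = 1, t = 0) and r₁ = 344 = a·0 + b·1 (s = 0, t = 1); each new remainder r_{k+1} = r_{k-1} − q_k·r_k inherits s_{k+1} = s_{k-1} − q_k·s_k, t_{k+1} = t_{k-1} − q_k·t_k, so r_k = a·s_k + b·t_k at every step:
  q = 2: r = 135, s = 1 − 2·0 = 1, t = 0 − 2·1 = -2  (check: 823·1 + 344·(-2) = 135)
  q = 2: r = 74, s = 0 − 2·1 = -2, t = 1 − 2·(-2) = 5  (check: 823·(-2) + 344·5 = 74)
  q = 1: r = 61, s = 1 − 1·(-2) = 3, t = -2 − 1·5 = -7  (check: 823·3 + 344·(-7) = 61)
  q = 1: r = 13, s = -2 − 1·3 = -5, t = 5 − 1·(-7) = 12  (check: 823·(-5) + 344·12 = 13)
  q = 4: r = 9, s = 3 − 4·(-5) = 23, t = -7 − 4·12 = -55  (check: 823·23 + 344·(-55) = 9)
  q = 1: r = 4, s = -5 − 1·23 = -28, t = 12 − 1·(-55) = 67  (check: 823·(-28) + 344·67 = 4)
  q = 2: r = 1, s = 23 − 2·(-28) = 79, t = -55 − 2·67 = -189  (check: 823·79 + 344·(-189) = 1)
The row with r = 1 (the gcd) gives the Bezout coefficients s = 79, t = -189.
Result: 823 · (79) + 344 · (-189) = 1.

gcd(823, 344) = 1; s = 79, t = -189 (check: 823·79 + 344·(-189) = 1).


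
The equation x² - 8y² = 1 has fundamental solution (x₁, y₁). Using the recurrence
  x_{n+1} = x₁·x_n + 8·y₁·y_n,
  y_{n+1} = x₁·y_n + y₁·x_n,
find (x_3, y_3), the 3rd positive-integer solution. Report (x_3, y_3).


Step 1: Find the fundamental solution (x₁, y₁) of x² - 8y² = 1.
  Expand √8 as a continued fraction. a₀ = ⌊√8⌋ = 2; iterate m_{k+1} = d_k·a_k − m_k, d_{k+1} = (8 − m_{k+1}²)/d_k, a_{k+1} = ⌊(a₀ + m_{k+1})/d_{k+1}⌋ (starting m₀ = 0, d₀ = 1), with convergents p_k = a_k·p_{k-1} + p_{k-2}, q_k = a_k·q_{k-1} + q_{k-2} (p₋₁ = 1, q₋₁ = 0):
  k = 0: a₀ = 2; p₀/q₀ = 2/1; p₀² − 8·q₀² = 4 − 8 = -4.
  k = 1: m = 2, d = 4, a = ⌊(2 + 2)/4⌋ = 1; p/q = (1·2 + 1)/(1·1 + 0) = 3/1; p² − 8·q² = 9 − 8 = 1.
  The first convergent with p² − 8·q² = 1 gives the fundamental solution (x₁, y₁) = (3, 1).
Step 2: Apply the recurrence (x_{n+1}, y_{n+1}) = (x₁x_n + 8y₁y_n, x₁y_n + y₁x_n) repeatedly.
  From (x_1, y_1) = (3, 1): x_2 = 3·3 + 8·1·1 = 17; y_2 = 3·1 + 1·3 = 6.
  From (x_2, y_2) = (17, 6): x_3 = 3·17 + 8·1·6 = 99; y_3 = 3·6 + 1·17 = 35.
Step 3: Verify x_3² - 8·y_3² = 9801 - 9800 = 1 (should be 1). ✓

(x_1, y_1) = (3, 1); (x_3, y_3) = (99, 35).


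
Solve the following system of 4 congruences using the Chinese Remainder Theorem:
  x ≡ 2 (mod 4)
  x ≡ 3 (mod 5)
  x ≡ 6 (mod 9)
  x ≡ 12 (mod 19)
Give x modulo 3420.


Product of moduli M = 4 · 5 · 9 · 19 = 3420.
Merge one congruence at a time:
  Start: x ≡ 2 (mod 4).
  Combine with x ≡ 3 (mod 5); new modulus lcm = 20.
    Write x = 2 + 4·t and substitute into x ≡ 3 (mod 5): 4·t ≡ 3 − 2 = 1 (mod 5).
    The inverse of 4 mod 5 is 4 (since 4·4 = 16 = 3·5 + 1), so t ≡ 4·1 = 4 ≡ 4 (mod 5).
    Then x = 2 + 4·4 = 18, valid modulo lcm(4, 5) = 20: x ≡ 18 (mod 20).
  Combine with x ≡ 6 (mod 9); new modulus lcm = 180.
    Write x = 18 + 20·t and substitute into x ≡ 6 (mod 9): 20·t ≡ 6 − 18 = -12 (mod 9).
    Reduce coefficients mod 9: 2·t ≡ 6 (mod 9).
    The inverse of 2 mod 9 is 5 (since 2·5 = 10 = 1·9 + 1), so t ≡ 5·6 = 30 ≡ 3 (mod 9).
    Then x = 18 + 20·3 = 78, valid modulo lcm(20, 9) = 180: x ≡ 78 (mod 180).
  Combine with x ≡ 12 (mod 19); new modulus lcm = 3420.
    Write x = 78 + 180·t and substitute into x ≡ 12 (mod 19): 180·t ≡ 12 − 78 = -66 (mod 19).
    Reduce coefficients mod 19: 9·t ≡ 10 (mod 19).
    The inverse of 9 mod 19 is 17 (since 9·17 = 153 = 8·19 + 1), so t ≡ 17·10 = 170 ≡ 18 (mod 19).
    Then x = 78 + 180·18 = 3318, valid modulo lcm(180, 19) = 3420: x ≡ 3318 (mod 3420).
Verify against each original: 3318 mod 4 = 2, 3318 mod 5 = 3, 3318 mod 9 = 6, 3318 mod 19 = 12.

x ≡ 3318 (mod 3420).


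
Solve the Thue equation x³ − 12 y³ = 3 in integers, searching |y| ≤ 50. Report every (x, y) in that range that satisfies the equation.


The equation is x³ - 12y³ = 3. For fixed y, x³ = 12·y³ + 3, so a solution requires the RHS to be a perfect cube.
Strategy: iterate y from -50 to 50, compute RHS = 12·y³ + 3, and check whether it is a (positive or negative) perfect cube.
Check small values of y:
  y = 0: RHS = 3 is not a perfect cube.
  y = 1: RHS = 15 is not a perfect cube.
  y = -1: RHS = -9 is not a perfect cube.
  y = 2: RHS = 99 is not a perfect cube.
  y = -2: RHS = -93 is not a perfect cube.
  y = 3: RHS = 327 is not a perfect cube.
  y = -3: RHS = -321 is not a perfect cube.
Continuing the search up to |y| = 50 finds no solutions either.
No (x, y) in the scanned range satisfies the equation.

No integer solutions with |y| ≤ 50.


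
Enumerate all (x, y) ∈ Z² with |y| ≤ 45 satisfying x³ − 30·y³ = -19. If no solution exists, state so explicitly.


The equation is x³ - 30y³ = -19. For fixed y, x³ = 30·y³ − 19, so a solution requires the RHS to be a perfect cube.
Strategy: iterate y from -45 to 45, compute RHS = 30·y³ − 19, and check whether it is a (positive or negative) perfect cube.
Check small values of y:
  y = 0: RHS = -19 is not a perfect cube.
  y = 1: RHS = 11 is not a perfect cube.
  y = -1: RHS = -49 is not a perfect cube.
  y = 2: RHS = 221 is not a perfect cube.
  y = -2: RHS = -259 is not a perfect cube.
  y = 3: RHS = 791 is not a perfect cube.
  y = -3: RHS = -829 is not a perfect cube.
Continuing the search up to |y| = 45 finds no solutions either.
No (x, y) in the scanned range satisfies the equation.

No integer solutions with |y| ≤ 45.


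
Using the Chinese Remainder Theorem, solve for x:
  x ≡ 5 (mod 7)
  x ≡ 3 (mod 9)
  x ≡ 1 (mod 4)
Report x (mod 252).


Moduli 7, 9, 4 are pairwise coprime; by CRT there is a unique solution modulo M = 7 · 9 · 4 = 252.
Solve pairwise, accumulating the modulus:
  Start with x ≡ 5 (mod 7).
  Combine with x ≡ 3 (mod 9): since gcd(7, 9) = 1, we get a unique residue mod 63.
    Write x = 5 + 7·t and substitute into x ≡ 3 (mod 9): 7·t ≡ 3 − 5 = -2 (mod 9).
    Reduce coefficients mod 9: 7·t ≡ 7 (mod 9).
    The inverse of 7 mod 9 is 4 (since 7·4 = 28 = 3·9 + 1), so t ≡ 4·7 = 28 ≡ 1 (mod 9).
    Then x = 5 + 7·1 = 12, valid modulo lcm(7, 9) = 63: x ≡ 12 (mod 63).
  Combine with x ≡ 1 (mod 4): since gcd(63, 4) = 1, we get a unique residue mod 252.
    Write x = 12 + 63·t and substitute into x ≡ 1 (mod 4): 63·t ≡ 1 − 12 = -11 (mod 4).
    Reduce coefficients mod 4: 3·t ≡ 1 (mod 4).
    The inverse of 3 mod 4 is 3 (since 3·3 = 9 = 2·4 + 1), so t ≡ 3·1 = 3 ≡ 3 (mod 4).
    Then x = 12 + 63·3 = 201, valid modulo lcm(63, 4) = 252: x ≡ 201 (mod 252).
Verify: 201 mod 7 = 5 ✓, 201 mod 9 = 3 ✓, 201 mod 4 = 1 ✓.

x ≡ 201 (mod 252).


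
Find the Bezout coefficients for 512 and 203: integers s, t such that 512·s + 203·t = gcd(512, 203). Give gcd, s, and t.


Euclidean algorithm on (512, 203) — divide until remainder is 0:
  512 = 2 · 203 + 106
  203 = 1 · 106 + 97
  106 = 1 · 97 + 9
  97 = 10 · 9 + 7
  9 = 1 · 7 + 2
  7 = 3 · 2 + 1
  2 = 2 · 1 + 0
gcd(512, 203) = 1.
Track Bezout coefficients alongside the remainders: start with r₀ = 512 = a·1 + b·0 (s = 1, t = 0) and r₁ = 203 = a·0 + b·1 (s = 0, t = 1); each new remainder r_{k+1} = r_{k-1} − q_k·r_k inherits s_{k+1} = s_{k-1} − q_k·s_k, t_{k+1} = t_{k-1} − q_k·t_k, so r_k = a·s_k + b·t_k at every step:
  q = 2: r = 106, s = 1 − 2·0 = 1, t = 0 − 2·1 = -2  (check: 512·1 + 203·(-2) = 106)
  q = 1: r = 97, s = 0 − 1·1 = -1, t = 1 − 1·(-2) = 3  (check: 512·(-1) + 203·3 = 97)
  q = 1: r = 9, s = 1 − 1·(-1) = 2, t = -2 − 1·3 = -5  (check: 512·2 + 203·(-5) = 9)
  q = 10: r = 7, s = -1 − 10·2 = -21, t = 3 − 10·(-5) = 53  (check: 512·(-21) + 203·53 = 7)
  q = 1: r = 2, s = 2 − 1·(-21) = 23, t = -5 − 1·53 = -58  (check: 512·23 + 203·(-58) = 2)
  q = 3: r = 1, s = -21 − 3·23 = -90, t = 53 − 3·(-58) = 227  (check: 512·(-90) + 203·227 = 1)
The row with r = 1 (the gcd) gives the Bezout coefficients s = -90, t = 227.
Result: 512 · (-90) + 203 · (227) = 1.

gcd(512, 203) = 1; s = -90, t = 227 (check: 512·(-90) + 203·227 = 1).


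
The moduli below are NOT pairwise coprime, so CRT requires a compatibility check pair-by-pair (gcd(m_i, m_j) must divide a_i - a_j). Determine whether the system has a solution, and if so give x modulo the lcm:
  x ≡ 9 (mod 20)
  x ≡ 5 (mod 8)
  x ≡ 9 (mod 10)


Moduli 20, 8, 10 are not pairwise coprime, so CRT works modulo lcm(m_i) when all pairwise compatibility conditions hold.
Pairwise compatibility: gcd(m_i, m_j) must divide a_i - a_j for every pair.
Merge one congruence at a time:
  Start: x ≡ 9 (mod 20).
  Combine with x ≡ 5 (mod 8): gcd(20, 8) = 4; 5 - 9 = -4, which IS divisible by 4, so compatible.
    Write x = 9 + 20·t and substitute into x ≡ 5 (mod 8): 20·t ≡ 5 − 9 = -4 (mod 8).
    Divide the congruence (and modulus) by g = 4: 5·t ≡ -1 (mod 2).
    Reduce coefficients mod 2: 1·t ≡ 1 (mod 2).
    So t ≡ 1 (mod 2).
    Then x = 9 + 20·1 = 29, valid modulo lcm(20, 8) = 40: x ≡ 29 (mod 40).
  Combine with x ≡ 9 (mod 10): gcd(40, 10) = 10; 9 - 29 = -20, which IS divisible by 10, so compatible.
    Write x = 29 + 40·t and substitute into x ≡ 9 (mod 10): 40·t ≡ 9 − 29 = -20 (mod 10).
    Divide the congruence (and modulus) by g = 10: 4·t ≡ -2 (mod 1).
    Modulo 1 every t works; take t = 0.
    Then x = 29 + 40·0 = 29, valid modulo lcm(40, 10) = 40: x ≡ 29 (mod 40).
Verify: 29 mod 20 = 9, 29 mod 8 = 5, 29 mod 10 = 9.

x ≡ 29 (mod 40).


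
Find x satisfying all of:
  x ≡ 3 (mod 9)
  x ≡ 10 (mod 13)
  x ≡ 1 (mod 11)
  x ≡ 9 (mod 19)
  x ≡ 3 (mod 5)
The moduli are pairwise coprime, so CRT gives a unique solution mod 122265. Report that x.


Product of moduli M = 9 · 13 · 11 · 19 · 5 = 122265.
Merge one congruence at a time:
  Start: x ≡ 3 (mod 9).
  Combine with x ≡ 10 (mod 13); new modulus lcm = 117.
    Write x = 3 + 9·t and substitute into x ≡ 10 (mod 13): 9·t ≡ 10 − 3 = 7 (mod 13).
    The inverse of 9 mod 13 is 3 (since 9·3 = 27 = 2·13 + 1), so t ≡ 3·7 = 21 ≡ 8 (mod 13).
    Then x = 3 + 9·8 = 75, valid modulo lcm(9, 13) = 117: x ≡ 75 (mod 117).
  Combine with x ≡ 1 (mod 11); new modulus lcm = 1287.
    Write x = 75 + 117·t and substitute into x ≡ 1 (mod 11): 117·t ≡ 1 − 75 = -74 (mod 11).
    Reduce coefficients mod 11: 7·t ≡ 3 (mod 11).
    The inverse of 7 mod 11 is 8 (since 7·8 = 56 = 5·11 + 1), so t ≡ 8·3 = 24 ≡ 2 (mod 11).
    Then x = 75 + 117·2 = 309, valid modulo lcm(117, 11) = 1287: x ≡ 309 (mod 1287).
  Combine with x ≡ 9 (mod 19); new modulus lcm = 24453.
    Write x = 309 + 1287·t and substitute into x ≡ 9 (mod 19): 1287·t ≡ 9 − 309 = -300 (mod 19).
    Reduce coefficients mod 19: 14·t ≡ 4 (mod 19).
    The inverse of 14 mod 19 is 15 (since 14·15 = 210 = 11·19 + 1), so t ≡ 15·4 = 60 ≡ 3 (mod 19).
    Then x = 309 + 1287·3 = 4170, valid modulo lcm(1287, 19) = 24453: x ≡ 4170 (mod 24453).
  Combine with x ≡ 3 (mod 5); new modulus lcm = 122265.
    Write x = 4170 + 24453·t and substitute into x ≡ 3 (mod 5): 24453·t ≡ 3 − 4170 = -4167 (mod 5).
    Reduce coefficients mod 5: 3·t ≡ 3 (mod 5).
    The inverse of 3 mod 5 is 2 (since 3·2 = 6 = 1·5 + 1), so t ≡ 2·3 = 6 ≡ 1 (mod 5).
    Then x = 4170 + 24453·1 = 28623, valid modulo lcm(24453, 5) = 122265: x ≡ 28623 (mod 122265).
Verify against each original: 28623 mod 9 = 3, 28623 mod 13 = 10, 28623 mod 11 = 1, 28623 mod 19 = 9, 28623 mod 5 = 3.

x ≡ 28623 (mod 122265).


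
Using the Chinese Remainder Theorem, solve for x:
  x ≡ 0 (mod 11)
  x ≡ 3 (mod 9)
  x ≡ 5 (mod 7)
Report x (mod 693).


Moduli 11, 9, 7 are pairwise coprime; by CRT there is a unique solution modulo M = 11 · 9 · 7 = 693.
Solve pairwise, accumulating the modulus:
  Start with x ≡ 0 (mod 11).
  Combine with x ≡ 3 (mod 9): since gcd(11, 9) = 1, we get a unique residue mod 99.
    Write x = 0 + 11·t and substitute into x ≡ 3 (mod 9): 11·t ≡ 3 − 0 = 3 (mod 9).
    Reduce coefficients mod 9: 2·t ≡ 3 (mod 9).
    The inverse of 2 mod 9 is 5 (since 2·5 = 10 = 1·9 + 1), so t ≡ 5·3 = 15 ≡ 6 (mod 9).
    Then x = 0 + 11·6 = 66, valid modulo lcm(11, 9) = 99: x ≡ 66 (mod 99).
  Combine with x ≡ 5 (mod 7): since gcd(99, 7) = 1, we get a unique residue mod 693.
    Write x = 66 + 99·t and substitute into x ≡ 5 (mod 7): 99·t ≡ 5 − 66 = -61 (mod 7).
    Reduce coefficients mod 7: 1·t ≡ 2 (mod 7).
    So t ≡ 2 (mod 7).
    Then x = 66 + 99·2 = 264, valid modulo lcm(99, 7) = 693: x ≡ 264 (mod 693).
Verify: 264 mod 11 = 0 ✓, 264 mod 9 = 3 ✓, 264 mod 7 = 5 ✓.

x ≡ 264 (mod 693).


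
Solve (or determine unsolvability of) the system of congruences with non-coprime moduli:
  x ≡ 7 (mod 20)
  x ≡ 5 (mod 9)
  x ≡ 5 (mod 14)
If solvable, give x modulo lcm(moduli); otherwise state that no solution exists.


Moduli 20, 9, 14 are not pairwise coprime, so CRT works modulo lcm(m_i) when all pairwise compatibility conditions hold.
Pairwise compatibility: gcd(m_i, m_j) must divide a_i - a_j for every pair.
Merge one congruence at a time:
  Start: x ≡ 7 (mod 20).
  Combine with x ≡ 5 (mod 9): gcd(20, 9) = 1; 5 - 7 = -2, which IS divisible by 1, so compatible.
    Write x = 7 + 20·t and substitute into x ≡ 5 (mod 9): 20·t ≡ 5 − 7 = -2 (mod 9).
    Reduce coefficients mod 9: 2·t ≡ 7 (mod 9).
    The inverse of 2 mod 9 is 5 (since 2·5 = 10 = 1·9 + 1), so t ≡ 5·7 = 35 ≡ 8 (mod 9).
    Then x = 7 + 20·8 = 167, valid modulo lcm(20, 9) = 180: x ≡ 167 (mod 180).
  Combine with x ≡ 5 (mod 14): gcd(180, 14) = 2; 5 - 167 = -162, which IS divisible by 2, so compatible.
    Write x = 167 + 180·t and substitute into x ≡ 5 (mod 14): 180·t ≡ 5 − 167 = -162 (mod 14).
    Divide the congruence (and modulus) by g = 2: 90·t ≡ -81 (mod 7).
    Reduce coefficients mod 7: 6·t ≡ 3 (mod 7).
    The inverse of 6 mod 7 is 6 (since 6·6 = 36 = 5·7 + 1), so t ≡ 6·3 = 18 ≡ 4 (mod 7).
    Then x = 167 + 180·4 = 887, valid modulo lcm(180, 14) = 1260: x ≡ 887 (mod 1260).
Verify: 887 mod 20 = 7, 887 mod 9 = 5, 887 mod 14 = 5.

x ≡ 887 (mod 1260).


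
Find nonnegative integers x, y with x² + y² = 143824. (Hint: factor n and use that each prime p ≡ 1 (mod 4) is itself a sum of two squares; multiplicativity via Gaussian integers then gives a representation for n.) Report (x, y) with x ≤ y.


Step 1: Factor n = 143824 = 2^4 · 89 · 101.
Step 2: Check the mod-4 condition on each prime factor: 2 = 2 (special); 89 ≡ 1 (mod 4), exponent 1; 101 ≡ 1 (mod 4), exponent 1.
All primes ≡ 3 (mod 4) appear to even exponent (or don't appear), so by the two-squares theorem n IS expressible as a sum of two squares.
Step 3: Build a representation. Group n = k² · m with k = 4 and m = 89 · 101 = 8989 (a product of primes ≡ 1 (mod 4)); a representation of m scales to one of n via (k·x)² + (k·y)² = k²(x² + y²). Each prime p ≡ 1 (mod 4) is itself a sum of two squares; find a² by testing p − a² for a perfect square:
  89: 89 − 1² = 88, 89 − 2² = 85, 89 − 3² = 80, 89 − 4² = 73, 89 − 5² = 64 = 8² ⇒ 89 = 5² + 8².
  101: 101 − 1² = 100 = 10² ⇒ 101 = 1² + 10².
  Combine using the Brahmagupta–Fibonacci identity (a² + b²)(c² + d²) = (ac − bd)² + (ad + bc)² = (ac + bd)² + (ad − bc)²:
  89 · 101 = 8989: from (5² + 8²)(1² + 10²), take (5·1 − 8·10, 5·10 + 8·1) = (5 − 80, 50 + 8) = (-75, 58); dropping signs (only squares matter) gives (75, 58); check 75² + 58² = 5625 + 3364 = 8989 ✓.
  Scale by k = 4: (4·75, 4·58) = (300, 232).
Step 4: Order so x ≤ y and verify: 232² + 300² = 53824 + 90000 = 143824 = n. ✓

n = 143824 = 232² + 300² (one valid representation with x ≤ y).


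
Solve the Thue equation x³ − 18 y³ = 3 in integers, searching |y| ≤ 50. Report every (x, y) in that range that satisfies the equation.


The equation is x³ - 18y³ = 3. For fixed y, x³ = 18·y³ + 3, so a solution requires the RHS to be a perfect cube.
Strategy: iterate y from -50 to 50, compute RHS = 18·y³ + 3, and check whether it is a (positive or negative) perfect cube.
Check small values of y:
  y = 0: RHS = 3 is not a perfect cube.
  y = 1: RHS = 21 is not a perfect cube.
  y = -1: RHS = -15 is not a perfect cube.
  y = 2: RHS = 147 is not a perfect cube.
  y = -2: RHS = -141 is not a perfect cube.
  y = 3: RHS = 489 is not a perfect cube.
  y = -3: RHS = -483 is not a perfect cube.
Continuing the search up to |y| = 50 finds no solutions either.
No (x, y) in the scanned range satisfies the equation.

No integer solutions with |y| ≤ 50.


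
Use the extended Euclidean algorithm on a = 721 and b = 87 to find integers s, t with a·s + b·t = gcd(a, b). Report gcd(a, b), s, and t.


Euclidean algorithm on (721, 87) — divide until remainder is 0:
  721 = 8 · 87 + 25
  87 = 3 · 25 + 12
  25 = 2 · 12 + 1
  12 = 12 · 1 + 0
gcd(721, 87) = 1.
Track Bezout coefficients alongside the remainders: start with r₀ = 721 = a·1 + b·0 (s = 1, t = 0) and r₁ = 87 = a·0 + b·1 (s = 0, t = 1); each new remainder r_{k+1} = r_{k-1} − q_k·r_k inherits s_{k+1} = s_{k-1} − q_k·s_k, t_{k+1} = t_{k-1} − q_k·t_k, so r_k = a·s_k + b·t_k at every step:
  q = 8: r = 25, s = 1 − 8·0 = 1, t = 0 − 8·1 = -8  (check: 721·1 + 87·(-8) = 25)
  q = 3: r = 12, s = 0 − 3·1 = -3, t = 1 − 3·(-8) = 25  (check: 721·(-3) + 87·25 = 12)
  q = 2: r = 1, s = 1 − 2·(-3) = 7, t = -8 − 2·25 = -58  (check: 721·7 + 87·(-58) = 1)
The row with r = 1 (the gcd) gives the Bezout coefficients s = 7, t = -58.
Result: 721 · (7) + 87 · (-58) = 1.

gcd(721, 87) = 1; s = 7, t = -58 (check: 721·7 + 87·(-58) = 1).


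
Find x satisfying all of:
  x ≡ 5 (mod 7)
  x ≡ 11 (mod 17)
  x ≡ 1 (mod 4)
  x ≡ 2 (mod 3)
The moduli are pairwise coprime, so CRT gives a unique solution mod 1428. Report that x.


Product of moduli M = 7 · 17 · 4 · 3 = 1428.
Merge one congruence at a time:
  Start: x ≡ 5 (mod 7).
  Combine with x ≡ 11 (mod 17); new modulus lcm = 119.
    Write x = 5 + 7·t and substitute into x ≡ 11 (mod 17): 7·t ≡ 11 − 5 = 6 (mod 17).
    The inverse of 7 mod 17 is 5 (since 7·5 = 35 = 2·17 + 1), so t ≡ 5·6 = 30 ≡ 13 (mod 17).
    Then x = 5 + 7·13 = 96, valid modulo lcm(7, 17) = 119: x ≡ 96 (mod 119).
  Combine with x ≡ 1 (mod 4); new modulus lcm = 476.
    Write x = 96 + 119·t and substitute into x ≡ 1 (mod 4): 119·t ≡ 1 − 96 = -95 (mod 4).
    Reduce coefficients mod 4: 3·t ≡ 1 (mod 4).
    The inverse of 3 mod 4 is 3 (since 3·3 = 9 = 2·4 + 1), so t ≡ 3·1 = 3 ≡ 3 (mod 4).
    Then x = 96 + 119·3 = 453, valid modulo lcm(119, 4) = 476: x ≡ 453 (mod 476).
  Combine with x ≡ 2 (mod 3); new modulus lcm = 1428.
    Write x = 453 + 476·t and substitute into x ≡ 2 (mod 3): 476·t ≡ 2 − 453 = -451 (mod 3).
    Reduce coefficients mod 3: 2·t ≡ 2 (mod 3).
    The inverse of 2 mod 3 is 2 (since 2·2 = 4 = 1·3 + 1), so t ≡ 2·2 = 4 ≡ 1 (mod 3).
    Then x = 453 + 476·1 = 929, valid modulo lcm(476, 3) = 1428: x ≡ 929 (mod 1428).
Verify against each original: 929 mod 7 = 5, 929 mod 17 = 11, 929 mod 4 = 1, 929 mod 3 = 2.

x ≡ 929 (mod 1428).


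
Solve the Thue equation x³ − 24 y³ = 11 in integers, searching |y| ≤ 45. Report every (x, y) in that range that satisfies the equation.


The equation is x³ - 24y³ = 11. For fixed y, x³ = 24·y³ + 11, so a solution requires the RHS to be a perfect cube.
Strategy: iterate y from -45 to 45, compute RHS = 24·y³ + 11, and check whether it is a (positive or negative) perfect cube.
Check small values of y:
  y = 0: RHS = 11 is not a perfect cube.
  y = 1: RHS = 35 is not a perfect cube.
  y = -1: RHS = -13 is not a perfect cube.
  y = 2: RHS = 203 is not a perfect cube.
  y = -2: RHS = -181 is not a perfect cube.
  y = 3: RHS = 659 is not a perfect cube.
  y = -3: RHS = -637 is not a perfect cube.
Continuing the search up to |y| = 45 finds no solutions either.
No (x, y) in the scanned range satisfies the equation.

No integer solutions with |y| ≤ 45.


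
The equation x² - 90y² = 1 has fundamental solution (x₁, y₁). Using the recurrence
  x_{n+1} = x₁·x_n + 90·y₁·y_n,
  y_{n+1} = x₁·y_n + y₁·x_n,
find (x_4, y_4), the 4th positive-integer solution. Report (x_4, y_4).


Step 1: Find the fundamental solution (x₁, y₁) of x² - 90y² = 1.
  Expand √90 as a continued fraction. a₀ = ⌊√90⌋ = 9; iterate m_{k+1} = d_k·a_k − m_k, d_{k+1} = (90 − m_{k+1}²)/d_k, a_{k+1} = ⌊(a₀ + m_{k+1})/d_{k+1}⌋ (starting m₀ = 0, d₀ = 1), with convergents p_k = a_k·p_{k-1} + p_{k-2}, q_k = a_k·q_{k-1} + q_{k-2} (p₋₁ = 1, q₋₁ = 0):
  k = 0: a₀ = 9; p₀/q₀ = 9/1; p₀² − 90·q₀² = 81 − 90 = -9.
  k = 1: m = 9, d = 9, a = ⌊(9 + 9)/9⌋ = 2; p/q = (2·9 + 1)/(2·1 + 0) = 19/2; p² − 90·q² = 361 − 360 = 1.
  The first convergent with p² − 90·q² = 1 gives the fundamental solution (x₁, y₁) = (19, 2).
Step 2: Apply the recurrence (x_{n+1}, y_{n+1}) = (x₁x_n + 90y₁y_n, x₁y_n + y₁x_n) repeatedly.
  From (x_1, y_1) = (19, 2): x_2 = 19·19 + 90·2·2 = 721; y_2 = 19·2 + 2·19 = 76.
  From (x_2, y_2) = (721, 76): x_3 = 19·721 + 90·2·76 = 27379; y_3 = 19·76 + 2·721 = 2886.
  From (x_3, y_3) = (27379, 2886): x_4 = 19·27379 + 90·2·2886 = 1039681; y_4 = 19·2886 + 2·27379 = 109592.
Step 3: Verify x_4² - 90·y_4² = 1080936581761 - 1080936581760 = 1 (should be 1). ✓

(x_1, y_1) = (19, 2); (x_4, y_4) = (1039681, 109592).


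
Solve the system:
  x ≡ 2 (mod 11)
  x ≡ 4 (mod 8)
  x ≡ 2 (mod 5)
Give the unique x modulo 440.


Moduli 11, 8, 5 are pairwise coprime; by CRT there is a unique solution modulo M = 11 · 8 · 5 = 440.
Solve pairwise, accumulating the modulus:
  Start with x ≡ 2 (mod 11).
  Combine with x ≡ 4 (mod 8): since gcd(11, 8) = 1, we get a unique residue mod 88.
    Write x = 2 + 11·t and substitute into x ≡ 4 (mod 8): 11·t ≡ 4 − 2 = 2 (mod 8).
    Reduce coefficients mod 8: 3·t ≡ 2 (mod 8).
    The inverse of 3 mod 8 is 3 (since 3·3 = 9 = 1·8 + 1), so t ≡ 3·2 = 6 ≡ 6 (mod 8).
    Then x = 2 + 11·6 = 68, valid modulo lcm(11, 8) = 88: x ≡ 68 (mod 88).
  Combine with x ≡ 2 (mod 5): since gcd(88, 5) = 1, we get a unique residue mod 440.
    Write x = 68 + 88·t and substitute into x ≡ 2 (mod 5): 88·t ≡ 2 − 68 = -66 (mod 5).
    Reduce coefficients mod 5: 3·t ≡ 4 (mod 5).
    The inverse of 3 mod 5 is 2 (since 3·2 = 6 = 1·5 + 1), so t ≡ 2·4 = 8 ≡ 3 (mod 5).
    Then x = 68 + 88·3 = 332, valid modulo lcm(88, 5) = 440: x ≡ 332 (mod 440).
Verify: 332 mod 11 = 2 ✓, 332 mod 8 = 4 ✓, 332 mod 5 = 2 ✓.

x ≡ 332 (mod 440).


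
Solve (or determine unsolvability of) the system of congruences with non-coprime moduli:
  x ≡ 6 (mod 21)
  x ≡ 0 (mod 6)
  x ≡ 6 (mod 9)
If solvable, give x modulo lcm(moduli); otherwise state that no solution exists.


Moduli 21, 6, 9 are not pairwise coprime, so CRT works modulo lcm(m_i) when all pairwise compatibility conditions hold.
Pairwise compatibility: gcd(m_i, m_j) must divide a_i - a_j for every pair.
Merge one congruence at a time:
  Start: x ≡ 6 (mod 21).
  Combine with x ≡ 0 (mod 6): gcd(21, 6) = 3; 0 - 6 = -6, which IS divisible by 3, so compatible.
    Write x = 6 + 21·t and substitute into x ≡ 0 (mod 6): 21·t ≡ 0 − 6 = -6 (mod 6).
    Divide the congruence (and modulus) by g = 3: 7·t ≡ -2 (mod 2).
    Reduce coefficients mod 2: 1·t ≡ 0 (mod 2).
    So t ≡ 0 (mod 2).
    Then x = 6 + 21·0 = 6, valid modulo lcm(21, 6) = 42: x ≡ 6 (mod 42).
  Combine with x ≡ 6 (mod 9): gcd(42, 9) = 3; 6 - 6 = 0, which IS divisible by 3, so compatible.
    Write x = 6 + 42·t and substitute into x ≡ 6 (mod 9): 42·t ≡ 6 − 6 = 0 (mod 9).
    Divide the congruence (and modulus) by g = 3: 14·t ≡ 0 (mod 3).
    Reduce coefficients mod 3: 2·t ≡ 0 (mod 3).
    The inverse of 2 mod 3 is 2 (since 2·2 = 4 = 1·3 + 1), so t ≡ 2·0 = 0 ≡ 0 (mod 3).
    Then x = 6 + 42·0 = 6, valid modulo lcm(42, 9) = 126: x ≡ 6 (mod 126).
Verify: 6 mod 21 = 6, 6 mod 6 = 0, 6 mod 9 = 6.

x ≡ 6 (mod 126).


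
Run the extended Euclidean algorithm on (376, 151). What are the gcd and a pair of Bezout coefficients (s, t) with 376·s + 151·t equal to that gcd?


Euclidean algorithm on (376, 151) — divide until remainder is 0:
  376 = 2 · 151 + 74
  151 = 2 · 74 + 3
  74 = 24 · 3 + 2
  3 = 1 · 2 + 1
  2 = 2 · 1 + 0
gcd(376, 151) = 1.
Track Bezout coefficients alongside the remainders: start with r₀ = 376 = a·1 + b·0 (s = 1, t = 0) and r₁ = 151 = a·0 + b·1 (s = 0, t = 1); each new remainder r_{k+1} = r_{k-1} − q_k·r_k inherits s_{k+1} = s_{k-1} − q_k·s_k, t_{k+1} = t_{k-1} − q_k·t_k, so r_k = a·s_k + b·t_k at every step:
  q = 2: r = 74, s = 1 − 2·0 = 1, t = 0 − 2·1 = -2  (check: 376·1 + 151·(-2) = 74)
  q = 2: r = 3, s = 0 − 2·1 = -2, t = 1 − 2·(-2) = 5  (check: 376·(-2) + 151·5 = 3)
  q = 24: r = 2, s = 1 − 24·(-2) = 49, t = -2 − 24·5 = -122  (check: 376·49 + 151·(-122) = 2)
  q = 1: r = 1, s = -2 − 1·49 = -51, t = 5 − 1·(-122) = 127  (check: 376·(-51) + 151·127 = 1)
The row with r = 1 (the gcd) gives the Bezout coefficients s = -51, t = 127.
Result: 376 · (-51) + 151 · (127) = 1.

gcd(376, 151) = 1; s = -51, t = 127 (check: 376·(-51) + 151·127 = 1).


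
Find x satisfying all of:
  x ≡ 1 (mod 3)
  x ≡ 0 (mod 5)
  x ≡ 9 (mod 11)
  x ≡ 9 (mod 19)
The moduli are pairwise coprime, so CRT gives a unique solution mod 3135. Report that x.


Product of moduli M = 3 · 5 · 11 · 19 = 3135.
Merge one congruence at a time:
  Start: x ≡ 1 (mod 3).
  Combine with x ≡ 0 (mod 5); new modulus lcm = 15.
    Write x = 1 + 3·t and substitute into x ≡ 0 (mod 5): 3·t ≡ 0 − 1 = -1 (mod 5).
    Reduce coefficients mod 5: 3·t ≡ 4 (mod 5).
    The inverse of 3 mod 5 is 2 (since 3·2 = 6 = 1·5 + 1), so t ≡ 2·4 = 8 ≡ 3 (mod 5).
    Then x = 1 + 3·3 = 10, valid modulo lcm(3, 5) = 15: x ≡ 10 (mod 15).
  Combine with x ≡ 9 (mod 11); new modulus lcm = 165.
    Write x = 10 + 15·t and substitute into x ≡ 9 (mod 11): 15·t ≡ 9 − 10 = -1 (mod 11).
    Reduce coefficients mod 11: 4·t ≡ 10 (mod 11).
    The inverse of 4 mod 11 is 3 (since 4·3 = 12 = 1·11 + 1), so t ≡ 3·10 = 30 ≡ 8 (mod 11).
    Then x = 10 + 15·8 = 130, valid modulo lcm(15, 11) = 165: x ≡ 130 (mod 165).
  Combine with x ≡ 9 (mod 19); new modulus lcm = 3135.
    Write x = 130 + 165·t and substitute into x ≡ 9 (mod 19): 165·t ≡ 9 − 130 = -121 (mod 19).
    Reduce coefficients mod 19: 13·t ≡ 12 (mod 19).
    The inverse of 13 mod 19 is 3 (since 13·3 = 39 = 2·19 + 1), so t ≡ 3·12 = 36 ≡ 17 (mod 19).
    Then x = 130 + 165·17 = 2935, valid modulo lcm(165, 19) = 3135: x ≡ 2935 (mod 3135).
Verify against each original: 2935 mod 3 = 1, 2935 mod 5 = 0, 2935 mod 11 = 9, 2935 mod 19 = 9.

x ≡ 2935 (mod 3135).


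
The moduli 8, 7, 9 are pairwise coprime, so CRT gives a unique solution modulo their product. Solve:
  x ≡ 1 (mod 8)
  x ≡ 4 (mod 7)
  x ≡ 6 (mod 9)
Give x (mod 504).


Moduli 8, 7, 9 are pairwise coprime; by CRT there is a unique solution modulo M = 8 · 7 · 9 = 504.
Solve pairwise, accumulating the modulus:
  Start with x ≡ 1 (mod 8).
  Combine with x ≡ 4 (mod 7): since gcd(8, 7) = 1, we get a unique residue mod 56.
    Write x = 1 + 8·t and substitute into x ≡ 4 (mod 7): 8·t ≡ 4 − 1 = 3 (mod 7).
    Reduce coefficients mod 7: 1·t ≡ 3 (mod 7).
    So t ≡ 3 (mod 7).
    Then x = 1 + 8·3 = 25, valid modulo lcm(8, 7) = 56: x ≡ 25 (mod 56).
  Combine with x ≡ 6 (mod 9): since gcd(56, 9) = 1, we get a unique residue mod 504.
    Write x = 25 + 56·t and substitute into x ≡ 6 (mod 9): 56·t ≡ 6 − 25 = -19 (mod 9).
    Reduce coefficients mod 9: 2·t ≡ 8 (mod 9).
    The inverse of 2 mod 9 is 5 (since 2·5 = 10 = 1·9 + 1), so t ≡ 5·8 = 40 ≡ 4 (mod 9).
    Then x = 25 + 56·4 = 249, valid modulo lcm(56, 9) = 504: x ≡ 249 (mod 504).
Verify: 249 mod 8 = 1 ✓, 249 mod 7 = 4 ✓, 249 mod 9 = 6 ✓.

x ≡ 249 (mod 504).


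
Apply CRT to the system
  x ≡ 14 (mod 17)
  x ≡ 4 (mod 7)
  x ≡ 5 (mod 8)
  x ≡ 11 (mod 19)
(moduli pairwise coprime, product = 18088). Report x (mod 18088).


Product of moduli M = 17 · 7 · 8 · 19 = 18088.
Merge one congruence at a time:
  Start: x ≡ 14 (mod 17).
  Combine with x ≡ 4 (mod 7); new modulus lcm = 119.
    Write x = 14 + 17·t and substitute into x ≡ 4 (mod 7): 17·t ≡ 4 − 14 = -10 (mod 7).
    Reduce coefficients mod 7: 3·t ≡ 4 (mod 7).
    The inverse of 3 mod 7 is 5 (since 3·5 = 15 = 2·7 + 1), so t ≡ 5·4 = 20 ≡ 6 (mod 7).
    Then x = 14 + 17·6 = 116, valid modulo lcm(17, 7) = 119: x ≡ 116 (mod 119).
  Combine with x ≡ 5 (mod 8); new modulus lcm = 952.
    Write x = 116 + 119·t and substitute into x ≡ 5 (mod 8): 119·t ≡ 5 − 116 = -111 (mod 8).
    Reduce coefficients mod 8: 7·t ≡ 1 (mod 8).
    The inverse of 7 mod 8 is 7 (since 7·7 = 49 = 6·8 + 1), so t ≡ 7·1 = 7 ≡ 7 (mod 8).
    Then x = 116 + 119·7 = 949, valid modulo lcm(119, 8) = 952: x ≡ 949 (mod 952).
  Combine with x ≡ 11 (mod 19); new modulus lcm = 18088.
    Write x = 949 + 952·t and substitute into x ≡ 11 (mod 19): 952·t ≡ 11 − 949 = -938 (mod 19).
    Reduce coefficients mod 19: 2·t ≡ 12 (mod 19).
    The inverse of 2 mod 19 is 10 (since 2·10 = 20 = 1·19 + 1), so t ≡ 10·12 = 120 ≡ 6 (mod 19).
    Then x = 949 + 952·6 = 6661, valid modulo lcm(952, 19) = 18088: x ≡ 6661 (mod 18088).
Verify against each original: 6661 mod 17 = 14, 6661 mod 7 = 4, 6661 mod 8 = 5, 6661 mod 19 = 11.

x ≡ 6661 (mod 18088).


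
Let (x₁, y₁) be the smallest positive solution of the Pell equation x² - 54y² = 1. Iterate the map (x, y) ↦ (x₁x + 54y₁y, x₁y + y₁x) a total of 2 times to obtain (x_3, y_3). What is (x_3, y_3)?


Step 1: Find the fundamental solution (x₁, y₁) of x² - 54y² = 1.
  Expand √54 as a continued fraction. a₀ = ⌊√54⌋ = 7; iterate m_{k+1} = d_k·a_k − m_k, d_{k+1} = (54 − m_{k+1}²)/d_k, a_{k+1} = ⌊(a₀ + m_{k+1})/d_{k+1}⌋ (starting m₀ = 0, d₀ = 1), with convergents p_k = a_k·p_{k-1} + p_{k-2}, q_k = a_k·q_{k-1} + q_{k-2} (p₋₁ = 1, q₋₁ = 0):
  k = 0: a₀ = 7; p₀/q₀ = 7/1; p₀² − 54·q₀² = 49 − 54 = -5.
  k = 1: m = 7, d = 5, a = ⌊(7 + 7)/5⌋ = 2; p/q = (2·7 + 1)/(2·1 + 0) = 15/2; p² − 54·q² = 225 − 216 = 9.
  k = 2: m = 3, d = 9, a = ⌊(7 + 3)/9⌋ = 1; p/q = (1·15 + 7)/(1·2 + 1) = 22/3; p² − 54·q² = 484 − 486 = -2.
  k = 3: m = 6, d = 2, a = ⌊(7 + 6)/2⌋ = 6; p/q = (6·22 + 15)/(6·3 + 2) = 147/20; p² − 54·q² = 21609 − 21600 = 9.
  k = 4: m = 6, d = 9, a = ⌊(7 + 6)/9⌋ = 1; p/q = (1·147 + 22)/(1·20 + 3) = 169/23; p² − 54·q² = 28561 − 28566 = -5.
  k = 5: m = 3, d = 5, a = ⌊(7 + 3)/5⌋ = 2; p/q = (2·169 + 147)/(2·23 + 20) = 485/66; p² − 54·q² = 235225 − 235224 = 1.
  The first convergent with p² − 54·q² = 1 gives the fundamental solution (x₁, y₁) = (485, 66).
Step 2: Apply the recurrence (x_{n+1}, y_{n+1}) = (x₁x_n + 54y₁y_n, x₁y_n + y₁x_n) repeatedly.
  From (x_1, y_1) = (485, 66): x_2 = 485·485 + 54·66·66 = 470449; y_2 = 485·66 + 66·485 = 64020.
  From (x_2, y_2) = (470449, 64020): x_3 = 485·470449 + 54·66·64020 = 456335045; y_3 = 485·64020 + 66·470449 = 62099334.
Step 3: Verify x_3² - 54·y_3² = 208241673295152025 - 208241673295152024 = 1 (should be 1). ✓

(x_1, y_1) = (485, 66); (x_3, y_3) = (456335045, 62099334).


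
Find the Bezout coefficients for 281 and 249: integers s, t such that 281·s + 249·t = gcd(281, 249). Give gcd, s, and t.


Euclidean algorithm on (281, 249) — divide until remainder is 0:
  281 = 1 · 249 + 32
  249 = 7 · 32 + 25
  32 = 1 · 25 + 7
  25 = 3 · 7 + 4
  7 = 1 · 4 + 3
  4 = 1 · 3 + 1
  3 = 3 · 1 + 0
gcd(281, 249) = 1.
Track Bezout coefficients alongside the remainders: start with r₀ = 281 = a·1 + b·0 (s = 1, t = 0) and r₁ = 249 = a·0 + b·1 (s = 0, t = 1); each new remainder r_{k+1} = r_{k-1} − q_k·r_k inherits s_{k+1} = s_{k-1} − q_k·s_k, t_{k+1} = t_{k-1} − q_k·t_k, so r_k = a·s_k + b·t_k at every step:
  q = 1: r = 32, s = 1 − 1·0 = 1, t = 0 − 1·1 = -1  (check: 281·1 + 249·(-1) = 32)
  q = 7: r = 25, s = 0 − 7·1 = -7, t = 1 − 7·(-1) = 8  (check: 281·(-7) + 249·8 = 25)
  q = 1: r = 7, s = 1 − 1·(-7) = 8, t = -1 − 1·8 = -9  (check: 281·8 + 249·(-9) = 7)
  q = 3: r = 4, s = -7 − 3·8 = -31, t = 8 − 3·(-9) = 35  (check: 281·(-31) + 249·35 = 4)
  q = 1: r = 3, s = 8 − 1·(-31) = 39, t = -9 − 1·35 = -44  (check: 281·39 + 249·(-44) = 3)
  q = 1: r = 1, s = -31 − 1·39 = -70, t = 35 − 1·(-44) = 79  (check: 281·(-70) + 249·79 = 1)
The row with r = 1 (the gcd) gives the Bezout coefficients s = -70, t = 79.
Result: 281 · (-70) + 249 · (79) = 1.

gcd(281, 249) = 1; s = -70, t = 79 (check: 281·(-70) + 249·79 = 1).


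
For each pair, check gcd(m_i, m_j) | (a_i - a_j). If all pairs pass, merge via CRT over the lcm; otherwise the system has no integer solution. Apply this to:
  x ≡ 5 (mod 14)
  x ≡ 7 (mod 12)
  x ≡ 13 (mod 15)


Moduli 14, 12, 15 are not pairwise coprime, so CRT works modulo lcm(m_i) when all pairwise compatibility conditions hold.
Pairwise compatibility: gcd(m_i, m_j) must divide a_i - a_j for every pair.
Merge one congruence at a time:
  Start: x ≡ 5 (mod 14).
  Combine with x ≡ 7 (mod 12): gcd(14, 12) = 2; 7 - 5 = 2, which IS divisible by 2, so compatible.
    Write x = 5 + 14·t and substitute into x ≡ 7 (mod 12): 14·t ≡ 7 − 5 = 2 (mod 12).
    Divide the congruence (and modulus) by g = 2: 7·t ≡ 1 (mod 6).
    Reduce coefficients mod 6: 1·t ≡ 1 (mod 6).
    So t ≡ 1 (mod 6).
    Then x = 5 + 14·1 = 19, valid modulo lcm(14, 12) = 84: x ≡ 19 (mod 84).
  Combine with x ≡ 13 (mod 15): gcd(84, 15) = 3; 13 - 19 = -6, which IS divisible by 3, so compatible.
    Write x = 19 + 84·t and substitute into x ≡ 13 (mod 15): 84·t ≡ 13 − 19 = -6 (mod 15).
    Divide the congruence (and modulus) by g = 3: 28·t ≡ -2 (mod 5).
    Reduce coefficients mod 5: 3·t ≡ 3 (mod 5).
    The inverse of 3 mod 5 is 2 (since 3·2 = 6 = 1·5 + 1), so t ≡ 2·3 = 6 ≡ 1 (mod 5).
    Then x = 19 + 84·1 = 103, valid modulo lcm(84, 15) = 420: x ≡ 103 (mod 420).
Verify: 103 mod 14 = 5, 103 mod 12 = 7, 103 mod 15 = 13.

x ≡ 103 (mod 420).
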